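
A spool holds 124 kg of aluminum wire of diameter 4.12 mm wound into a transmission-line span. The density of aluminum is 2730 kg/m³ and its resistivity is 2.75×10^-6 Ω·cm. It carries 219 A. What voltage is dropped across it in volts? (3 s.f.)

1540 V

ρ = 2.75×10^-6 Ω·cm = 2.75×10^-8 Ω·m
A = π(d/2)² = π(2.0600e-03 m)² = 1.3332e-05 m²
L = m/(density·A) = 124/(2730×1.3332e-05) = 3407 m
R = ρL/A = (2.75×10^-8)(3407)/(1.3332e-05) = 7.028 Ω
V = IR = 219 × 7.028 = 1540 V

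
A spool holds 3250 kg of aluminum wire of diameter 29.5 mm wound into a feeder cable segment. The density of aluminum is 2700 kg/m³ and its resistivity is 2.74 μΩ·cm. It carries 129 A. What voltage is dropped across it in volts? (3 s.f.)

ρ = 2.74 μΩ·cm = 2.74×10^-8 Ω·m
A = π(d/2)² = π(1.4750e-02 m)² = 6.8349e-04 m²
L = m/(density·A) = 3250/(2700×6.8349e-04) = 1761 m
R = ρL/A = (2.74×10^-8)(1761)/(6.8349e-04) = 0.0706 Ω
V = IR = 129 × 0.0706 = 9.11 V

9.11 V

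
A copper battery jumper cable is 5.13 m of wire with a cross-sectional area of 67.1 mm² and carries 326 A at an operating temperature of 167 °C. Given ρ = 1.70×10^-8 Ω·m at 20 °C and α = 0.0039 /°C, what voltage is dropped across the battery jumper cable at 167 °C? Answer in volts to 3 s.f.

A = 67.1 mm² = 6.710e-05 m²
R₍20₎ = ρL/A = (1.70×10^-8)(5.13)/(6.710e-05) = 0.0013 Ω
R₍167₎ = R₍20₎(1 + αΔT) = 0.0013 × (1 + 0.0039×147) = 0.002045 Ω
V = IR = 326 × 0.002045 = 0.667 V

0.667 V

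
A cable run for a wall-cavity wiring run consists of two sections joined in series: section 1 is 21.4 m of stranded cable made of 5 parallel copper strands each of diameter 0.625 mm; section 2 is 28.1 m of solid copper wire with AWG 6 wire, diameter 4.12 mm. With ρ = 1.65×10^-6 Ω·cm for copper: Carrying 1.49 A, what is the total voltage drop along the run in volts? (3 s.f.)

ρ = 1.65×10^-6 Ω·cm = 1.65×10^-8 Ω·m
Section 1: A_strand = π(3.1250e-04)² = 3.068e-07 m²; R₁ = ρL/(N·A_s) = (1.65×10^-8)(21.4)/(5×3.068e-07) = 0.2302 Ω
Section 2: A = π(4.12/2 mm)² = π(2.0600e-03 m)² = 1.333e-05 m²
R₂ = (1.65×10^-8)(28.1)/(1.333e-05) = 0.03478 Ω
R = R₁ + R₂ = 0.265 Ω
V = IR = 1.49 × 0.265 = 0.395 V

0.395 V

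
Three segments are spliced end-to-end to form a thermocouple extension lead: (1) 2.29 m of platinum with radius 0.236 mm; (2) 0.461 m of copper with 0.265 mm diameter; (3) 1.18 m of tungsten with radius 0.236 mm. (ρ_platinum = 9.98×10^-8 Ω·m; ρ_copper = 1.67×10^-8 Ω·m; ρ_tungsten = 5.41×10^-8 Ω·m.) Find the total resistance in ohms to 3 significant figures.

1.81 Ω

Seg 1: A = πr² = π(2.3600e-04 m)² = 1.750e-07 m²
R_1 = (9.98×10^-8)(2.29)/(1.750e-07) = 1.306 Ω
Seg 2: A = π(d/2)² = π(1.3250e-04 m)² = 5.515e-08 m²
R_2 = (1.67×10^-8)(0.461)/(5.515e-08) = 0.1396 Ω
Seg 3: A = πr² = π(2.3600e-04 m)² = 1.750e-07 m²
R_3 = (5.41×10^-8)(1.18)/(1.750e-07) = 0.3648 Ω
R_total = R_1 + R_2 + R_3 = 1.81 Ω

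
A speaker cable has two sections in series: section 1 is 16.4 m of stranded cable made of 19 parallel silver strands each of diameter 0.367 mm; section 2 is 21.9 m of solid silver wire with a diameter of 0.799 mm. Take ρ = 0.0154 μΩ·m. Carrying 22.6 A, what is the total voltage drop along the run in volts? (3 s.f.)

ρ = 0.0154 μΩ·m = 1.54×10^-8 Ω·m
Section 1: A_strand = π(1.8350e-04)² = 1.058e-07 m²; R₁ = ρL/(N·A_s) = (1.54×10^-8)(16.4)/(19×1.058e-07) = 0.1257 Ω
Section 2: A = π(d/2)² = π(3.9950e-04 m)² = 5.014e-07 m²
R₂ = (1.54×10^-8)(21.9)/(5.014e-07) = 0.6726 Ω
R = R₁ + R₂ = 0.7983 Ω
V = IR = 22.6 × 0.7983 = 18.0 V

18.0 V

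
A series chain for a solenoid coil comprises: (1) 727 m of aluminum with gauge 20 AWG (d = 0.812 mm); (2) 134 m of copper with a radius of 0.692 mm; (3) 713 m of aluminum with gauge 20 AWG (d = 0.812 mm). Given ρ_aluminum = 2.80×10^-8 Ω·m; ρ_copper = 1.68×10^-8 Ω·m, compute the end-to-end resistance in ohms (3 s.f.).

79.4 Ω

Seg 1: A = π(0.812/2 mm)² = π(4.0600e-04 m)² = 5.178e-07 m²
R_1 = (2.80×10^-8)(727)/(5.178e-07) = 39.31 Ω
Seg 2: A = πr² = π(6.9200e-04 m)² = 1.504e-06 m²
R_2 = (1.68×10^-8)(134)/(1.504e-06) = 1.496 Ω
Seg 3: A = π(0.812/2 mm)² = π(4.0600e-04 m)² = 5.178e-07 m²
R_3 = (2.80×10^-8)(713)/(5.178e-07) = 38.55 Ω
R_total = R_1 + R_2 + R_3 = 79.4 Ω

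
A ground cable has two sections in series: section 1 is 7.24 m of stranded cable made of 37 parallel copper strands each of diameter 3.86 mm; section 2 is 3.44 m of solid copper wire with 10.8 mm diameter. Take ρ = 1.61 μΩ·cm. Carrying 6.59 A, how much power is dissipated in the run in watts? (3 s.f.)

ρ = 1.61 μΩ·cm = 1.61×10^-8 Ω·m
Section 1: A_strand = π(1.9300e-03)² = 1.170e-05 m²; R₁ = ρL/(N·A_s) = (1.61×10^-8)(7.24)/(37×1.170e-05) = 2.692×10^-4 Ω
Section 2: A = π(d/2)² = π(5.4000e-03 m)² = 9.161e-05 m²
R₂ = (1.61×10^-8)(3.44)/(9.161e-05) = 6.046×10^-4 Ω
R = R₁ + R₂ = 8.738×10^-4 Ω
P = I²R = (6.59)² × 8.738×10^-4 = 0.0379 W

0.0379 W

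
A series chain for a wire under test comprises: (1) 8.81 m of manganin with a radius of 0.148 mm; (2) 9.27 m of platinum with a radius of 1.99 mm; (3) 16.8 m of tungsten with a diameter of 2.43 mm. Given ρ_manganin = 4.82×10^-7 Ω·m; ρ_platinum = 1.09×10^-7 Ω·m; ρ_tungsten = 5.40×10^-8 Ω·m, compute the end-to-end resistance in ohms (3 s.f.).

Seg 1: A = πr² = π(1.4800e-04 m)² = 6.881e-08 m²
R_1 = (4.82×10^-7)(8.81)/(6.881e-08) = 61.71 Ω
Seg 2: A = πr² = π(1.9900e-03 m)² = 1.244e-05 m²
R_2 = (1.09×10^-7)(9.27)/(1.244e-05) = 0.08122 Ω
Seg 3: A = π(d/2)² = π(1.2150e-03 m)² = 4.638e-06 m²
R_3 = (5.40×10^-8)(16.8)/(4.638e-06) = 0.1956 Ω
R_total = R_1 + R_2 + R_3 = 62.0 Ω

62.0 Ω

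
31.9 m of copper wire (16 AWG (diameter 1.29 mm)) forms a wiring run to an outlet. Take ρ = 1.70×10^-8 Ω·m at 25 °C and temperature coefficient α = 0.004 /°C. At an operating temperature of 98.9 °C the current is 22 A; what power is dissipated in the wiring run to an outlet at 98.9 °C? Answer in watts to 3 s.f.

260 W

A = π(1.29/2 mm)² = π(6.4500e-04 m)² = 1.307e-06 m²
R₍25₎ = ρL/A = (1.70×10^-8)(31.9)/(1.307e-06) = 0.4149 Ω
R₍98.9₎ = R₍25₎(1 + αΔT) = 0.4149 × (1 + 0.004×73.9) = 0.5376 Ω
P = I²R = (22)² × 0.5376 = 260 W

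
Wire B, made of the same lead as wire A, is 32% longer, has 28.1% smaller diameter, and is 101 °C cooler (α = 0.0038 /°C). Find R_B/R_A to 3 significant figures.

R ∝ ρL/d² with ρ ∝ (1+αΔT), so R_B/R_A = (1 + 32/100) × (1 − 28.1/100)⁻² × (1 − 0.0038×101)
= 1.32 × 1.934 × 0.6162 = 1.57

1.57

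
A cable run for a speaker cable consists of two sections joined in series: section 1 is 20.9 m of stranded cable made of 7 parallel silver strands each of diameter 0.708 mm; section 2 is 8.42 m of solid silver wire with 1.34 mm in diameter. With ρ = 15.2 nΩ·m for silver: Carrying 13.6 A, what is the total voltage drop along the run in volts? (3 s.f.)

ρ = 15.2 nΩ·m = 1.52×10^-8 Ω·m
Section 1: A_strand = π(3.5400e-04)² = 3.937e-07 m²; R₁ = ρL/(N·A_s) = (1.52×10^-8)(20.9)/(7×3.937e-07) = 0.1153 Ω
Section 2: A = π(d/2)² = π(6.7000e-04 m)² = 1.410e-06 m²
R₂ = (1.52×10^-8)(8.42)/(1.410e-06) = 0.09075 Ω
R = R₁ + R₂ = 0.206 Ω
V = IR = 13.6 × 0.206 = 2.80 V

2.80 V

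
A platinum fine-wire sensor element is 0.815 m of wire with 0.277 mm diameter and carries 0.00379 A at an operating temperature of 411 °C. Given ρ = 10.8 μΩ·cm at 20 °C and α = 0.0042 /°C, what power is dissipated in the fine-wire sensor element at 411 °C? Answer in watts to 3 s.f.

5.54×10^-5 W

ρ = 10.8 μΩ·cm = 1.08×10^-7 Ω·m
A = π(d/2)² = π(1.3850e-04 m)² = 6.026e-08 m²
R₍20₎ = ρL/A = (1.08×10^-7)(0.815)/(6.026e-08) = 1.461 Ω
R₍411₎ = R₍20₎(1 + αΔT) = 1.461 × (1 + 0.0042×391) = 3.859 Ω
P = I²R = (0.00379)² × 3.859 = 5.54×10^-5 W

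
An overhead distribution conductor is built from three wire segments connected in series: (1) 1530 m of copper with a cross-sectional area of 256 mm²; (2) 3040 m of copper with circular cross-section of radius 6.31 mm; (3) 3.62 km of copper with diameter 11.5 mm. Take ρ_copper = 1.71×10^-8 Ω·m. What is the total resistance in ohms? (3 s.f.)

Seg 1: A = 256 mm² = 2.560e-04 m²
R_1 = (1.71×10^-8)(1530)/(2.560e-04) = 0.1022 Ω
Seg 2: A = πr² = π(6.3100e-03 m)² = 1.251e-04 m²
R_2 = (1.71×10^-8)(3040)/(1.251e-04) = 0.4156 Ω
Seg 3: A = π(d/2)² = π(5.7500e-03 m)² = 1.039e-04 m²
R_3 = (1.71×10^-8)(3620)/(1.039e-04) = 0.596 Ω
R_total = R_1 + R_2 + R_3 = 1.11 Ω

1.11 Ω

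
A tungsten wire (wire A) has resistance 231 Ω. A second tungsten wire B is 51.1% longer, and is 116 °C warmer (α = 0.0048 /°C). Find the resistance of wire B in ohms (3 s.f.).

R ∝ ρL/d² with ρ ∝ (1+αΔT), so R_B/R_A = (1 + 51.1/100) × (1 + 0.0048×116)
= 1.511 × 1.557 = 2.352
R_B = 2.352 × 231 = 543 Ω

543 Ω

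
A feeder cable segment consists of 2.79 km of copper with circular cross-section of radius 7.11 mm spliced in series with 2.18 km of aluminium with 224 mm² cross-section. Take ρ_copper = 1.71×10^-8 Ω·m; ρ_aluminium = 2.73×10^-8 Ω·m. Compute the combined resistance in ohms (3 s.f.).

0.566 Ω

Segment 1: A = πr² = π(7.1100e-03 m)² = 1.588e-04 m²
R₁ = ρL/A = (1.71×10^-8)(2790)/(1.588e-04) = 0.3004 Ω
Segment 2: A = 224 mm² = 2.240e-04 m²
R₂ = (2.73×10^-8)(2180)/(2.240e-04) = 0.2657 Ω
R = R₁ + R₂ = 0.566 Ω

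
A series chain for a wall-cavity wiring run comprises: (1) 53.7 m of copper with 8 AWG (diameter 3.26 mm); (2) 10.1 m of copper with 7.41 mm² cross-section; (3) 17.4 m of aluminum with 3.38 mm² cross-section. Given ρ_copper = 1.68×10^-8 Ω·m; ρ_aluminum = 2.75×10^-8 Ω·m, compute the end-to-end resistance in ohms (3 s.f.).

0.273 Ω

Seg 1: A = π(3.26/2 mm)² = π(1.6300e-03 m)² = 8.347e-06 m²
R_1 = (1.68×10^-8)(53.7)/(8.347e-06) = 0.1081 Ω
Seg 2: A = 7.41 mm² = 7.410e-06 m²
R_2 = (1.68×10^-8)(10.1)/(7.410e-06) = 0.0229 Ω
Seg 3: A = 3.38 mm² = 3.380e-06 m²
R_3 = (2.75×10^-8)(17.4)/(3.380e-06) = 0.1416 Ω
R_total = R_1 + R_2 + R_3 = 0.273 Ω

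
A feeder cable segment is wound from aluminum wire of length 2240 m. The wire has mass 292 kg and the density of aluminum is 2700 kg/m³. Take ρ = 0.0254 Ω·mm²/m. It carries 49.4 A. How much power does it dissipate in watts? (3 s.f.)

ρ = 0.0254 Ω·mm²/m = 2.54×10^-8 Ω·m
A = m/(density·L) = 292/(2700×2240) = 4.8280e-05 m²
R = ρL/A = (2.54×10^-8)(2240)/(4.8280e-05) = 1.178 Ω
P = I²R = (49.4)² × 1.178 = 2880 W

2880 W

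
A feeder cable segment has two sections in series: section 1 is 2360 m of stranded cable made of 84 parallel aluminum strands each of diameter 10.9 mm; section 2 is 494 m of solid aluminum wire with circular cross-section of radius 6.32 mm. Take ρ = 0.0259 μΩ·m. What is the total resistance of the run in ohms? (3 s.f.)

0.110 Ω

ρ = 0.0259 μΩ·m = 2.59×10^-8 Ω·m
Section 1: A_strand = π(5.4500e-03)² = 9.331e-05 m²; R₁ = ρL/(N·A_s) = (2.59×10^-8)(2360)/(84×9.331e-05) = 0.007798 Ω
Section 2: A = πr² = π(6.3200e-03 m)² = 1.255e-04 m²
R₂ = (2.59×10^-8)(494)/(1.255e-04) = 0.102 Ω
R = R₁ + R₂ = 0.110 Ω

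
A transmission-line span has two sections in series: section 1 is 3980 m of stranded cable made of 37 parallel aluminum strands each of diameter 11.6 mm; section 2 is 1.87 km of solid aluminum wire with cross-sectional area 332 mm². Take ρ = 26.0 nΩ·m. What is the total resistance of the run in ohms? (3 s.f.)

0.173 Ω

ρ = 26.0 nΩ·m = 2.60×10^-8 Ω·m
Section 1: A_strand = π(5.8000e-03)² = 1.057e-04 m²; R₁ = ρL/(N·A_s) = (2.60×10^-8)(3980)/(37×1.057e-04) = 0.02646 Ω
Section 2: A = 332 mm² = 3.320e-04 m²
R₂ = (2.60×10^-8)(1870)/(3.320e-04) = 0.1464 Ω
R = R₁ + R₂ = 0.173 Ω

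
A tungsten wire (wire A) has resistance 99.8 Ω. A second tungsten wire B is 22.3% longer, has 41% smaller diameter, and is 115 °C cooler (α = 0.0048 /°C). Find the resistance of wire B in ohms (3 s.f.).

R ∝ ρL/d² with ρ ∝ (1+αΔT), so R_B/R_A = (1 + 22.3/100) × (1 − 41/100)⁻² × (1 − 0.0048×115)
= 1.223 × 2.873 × 0.448 = 1.574
R_B = 1.574 × 99.8 = 157 Ω

157 Ω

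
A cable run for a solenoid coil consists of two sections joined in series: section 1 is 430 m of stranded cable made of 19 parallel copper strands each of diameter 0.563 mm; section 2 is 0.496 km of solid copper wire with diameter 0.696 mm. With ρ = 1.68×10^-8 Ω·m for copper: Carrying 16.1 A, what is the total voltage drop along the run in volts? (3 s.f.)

377 V

Section 1: A_strand = π(2.8150e-04)² = 2.489e-07 m²; R₁ = ρL/(N·A_s) = (1.68×10^-8)(430)/(19×2.489e-07) = 1.527 Ω
Section 2: A = π(d/2)² = π(3.4800e-04 m)² = 3.805e-07 m²
R₂ = (1.68×10^-8)(496)/(3.805e-07) = 21.9 Ω
R = R₁ + R₂ = 23.43 Ω
V = IR = 16.1 × 23.43 = 377 V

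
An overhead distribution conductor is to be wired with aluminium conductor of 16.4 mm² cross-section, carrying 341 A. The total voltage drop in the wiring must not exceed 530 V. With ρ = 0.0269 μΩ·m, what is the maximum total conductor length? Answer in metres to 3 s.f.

948 m

ρ = 0.0269 μΩ·m = 2.69×10^-8 Ω·m
A = 16.4 mm² = 1.640e-05 m²
L_max = V_max·A/(1·ρI) = (530)(1.640e-05)/(2.69×10^-8×341) = 948 m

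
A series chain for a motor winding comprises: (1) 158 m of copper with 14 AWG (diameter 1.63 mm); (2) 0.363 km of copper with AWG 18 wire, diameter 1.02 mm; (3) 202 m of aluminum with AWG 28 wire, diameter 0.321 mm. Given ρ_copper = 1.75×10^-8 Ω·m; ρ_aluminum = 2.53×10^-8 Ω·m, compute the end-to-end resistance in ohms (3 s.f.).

72.2 Ω

Seg 1: A = π(1.63/2 mm)² = π(8.1500e-04 m)² = 2.087e-06 m²
R_1 = (1.75×10^-8)(158)/(2.087e-06) = 1.325 Ω
Seg 2: A = π(1.02/2 mm)² = π(5.1000e-04 m)² = 8.171e-07 m²
R_2 = (1.75×10^-8)(363)/(8.171e-07) = 7.774 Ω
Seg 3: A = π(0.321/2 mm)² = π(1.6050e-04 m)² = 8.093e-08 m²
R_3 = (2.53×10^-8)(202)/(8.093e-08) = 63.15 Ω
R_total = R_1 + R_2 + R_3 = 72.2 Ω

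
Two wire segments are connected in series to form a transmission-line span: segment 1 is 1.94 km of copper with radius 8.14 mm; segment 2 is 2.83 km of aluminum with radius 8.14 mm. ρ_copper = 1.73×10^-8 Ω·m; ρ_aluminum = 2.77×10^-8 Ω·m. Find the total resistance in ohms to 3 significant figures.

Segment 1: A = πr² = π(8.1400e-03 m)² = 2.082e-04 m²
R₁ = ρL/A = (1.73×10^-8)(1940)/(2.082e-04) = 0.1612 Ω
R₂ = (2.77×10^-8)(2830)/(2.082e-04) = 0.3766 Ω
R = R₁ + R₂ = 0.538 Ω

0.538 Ω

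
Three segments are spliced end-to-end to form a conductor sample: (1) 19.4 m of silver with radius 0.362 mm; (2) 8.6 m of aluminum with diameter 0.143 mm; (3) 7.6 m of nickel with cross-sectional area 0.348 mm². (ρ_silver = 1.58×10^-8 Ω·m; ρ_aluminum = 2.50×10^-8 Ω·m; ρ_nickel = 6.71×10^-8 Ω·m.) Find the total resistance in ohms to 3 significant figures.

15.6 Ω

Seg 1: A = πr² = π(3.6200e-04 m)² = 4.117e-07 m²
R_1 = (1.58×10^-8)(19.4)/(4.117e-07) = 0.7445 Ω
Seg 2: A = π(d/2)² = π(7.1500e-05 m)² = 1.606e-08 m²
R_2 = (2.50×10^-8)(8.6)/(1.606e-08) = 13.39 Ω
Seg 3: A = 0.348 mm² = 3.480e-07 m²
R_3 = (6.71×10^-8)(7.6)/(3.480e-07) = 1.465 Ω
R_total = R_1 + R_2 + R_3 = 15.6 Ω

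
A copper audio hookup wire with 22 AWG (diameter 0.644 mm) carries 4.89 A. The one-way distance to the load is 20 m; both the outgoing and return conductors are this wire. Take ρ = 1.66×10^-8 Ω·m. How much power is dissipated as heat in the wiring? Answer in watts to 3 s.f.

48.7 W

A = π(0.644/2 mm)² = π(3.2200e-04 m)² = 3.257e-07 m²
Total conductor length (both ways) L = 2 × 20 = 40 m
R = ρL/A = (1.66×10^-8)(40)/(3.257e-07) = 2.038 Ω
P = I²R = (4.89)² × 2.038 = 48.7 W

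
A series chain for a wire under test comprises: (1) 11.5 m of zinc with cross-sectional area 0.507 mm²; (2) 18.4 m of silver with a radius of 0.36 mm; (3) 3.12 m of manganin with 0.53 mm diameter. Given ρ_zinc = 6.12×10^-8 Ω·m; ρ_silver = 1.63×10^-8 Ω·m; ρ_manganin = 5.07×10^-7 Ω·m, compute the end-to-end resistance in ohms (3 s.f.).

9.29 Ω

Seg 1: A = 0.507 mm² = 5.070e-07 m²
R_1 = (6.12×10^-8)(11.5)/(5.070e-07) = 1.388 Ω
Seg 2: A = πr² = π(3.6000e-04 m)² = 4.072e-07 m²
R_2 = (1.63×10^-8)(18.4)/(4.072e-07) = 0.7366 Ω
Seg 3: A = π(d/2)² = π(2.6500e-04 m)² = 2.206e-07 m²
R_3 = (5.07×10^-7)(3.12)/(2.206e-07) = 7.17 Ω
R_total = R_1 + R_2 + R_3 = 9.29 Ω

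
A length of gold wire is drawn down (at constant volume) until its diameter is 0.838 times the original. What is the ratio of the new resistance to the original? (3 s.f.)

Volume constant ⇒ L' = L/r² with r = 0.838. R' = ρL'/A' = ρ(L/r²)/(πr²d₀²/4) = R/r⁴.
Factor = 2.03

2.03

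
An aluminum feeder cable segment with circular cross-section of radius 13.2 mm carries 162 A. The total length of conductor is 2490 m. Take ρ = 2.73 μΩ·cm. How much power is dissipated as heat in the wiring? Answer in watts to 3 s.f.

3260 W

ρ = 2.73 μΩ·cm = 2.73×10^-8 Ω·m
A = πr² = π(1.3200e-02 m)² = 5.474e-04 m²
R = ρL/A = (2.73×10^-8)(2490)/(5.474e-04) = 0.1242 Ω
P = I²R = (162)² × 0.1242 = 3260 W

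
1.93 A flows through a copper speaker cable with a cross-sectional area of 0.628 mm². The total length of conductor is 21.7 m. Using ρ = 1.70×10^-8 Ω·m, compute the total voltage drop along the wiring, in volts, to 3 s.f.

1.13 V

A = 0.628 mm² = 6.280e-07 m²
R = ρL/A = (1.70×10^-8)(21.7)/(6.280e-07) = 0.5874 Ω
V = IR = 1.93 × 0.5874 = 1.13 V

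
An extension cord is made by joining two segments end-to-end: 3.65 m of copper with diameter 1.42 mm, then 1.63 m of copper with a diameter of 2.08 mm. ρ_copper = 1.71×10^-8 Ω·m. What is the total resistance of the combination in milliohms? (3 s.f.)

Segment 1: A = π(d/2)² = π(7.1000e-04 m)² = 1.584e-06 m²
R₁ = ρL/A = (1.71×10^-8)(3.65)/(1.584e-06) = 0.03941 Ω
Segment 2: A = π(d/2)² = π(1.0400e-03 m)² = 3.398e-06 m²
R₂ = (1.71×10^-8)(1.63)/(3.398e-06) = 0.008203 Ω
R = R₁ + R₂ = 47.6 mΩ

47.6 mΩ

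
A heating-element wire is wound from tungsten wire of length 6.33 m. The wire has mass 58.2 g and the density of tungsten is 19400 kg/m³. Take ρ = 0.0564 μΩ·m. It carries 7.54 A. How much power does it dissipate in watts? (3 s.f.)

ρ = 0.0564 μΩ·m = 5.64×10^-8 Ω·m
A = m/(density·L) = 0.0582/(19400×6.33) = 4.7393e-07 m²
R = ρL/A = (5.64×10^-8)(6.33)/(4.7393e-07) = 0.7533 Ω
P = I²R = (7.54)² × 0.7533 = 42.8 W

42.8 W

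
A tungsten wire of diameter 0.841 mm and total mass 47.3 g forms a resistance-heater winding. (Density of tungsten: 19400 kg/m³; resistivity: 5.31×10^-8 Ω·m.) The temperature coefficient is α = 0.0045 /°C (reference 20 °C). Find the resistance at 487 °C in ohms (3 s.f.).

A = π(d/2)² = π(4.2050e-04 m)² = 5.5550e-07 m²
L = m/(density·A) = 0.0473/(19400×5.5550e-07) = 4.389 m
R = ρL/A = (5.31×10^-8)(4.389)/(5.5550e-07) = 0.4196 Ω
R(487 °C) = 0.4196 × (1 + 0.0045×467) = 1.30 Ω

1.30 Ω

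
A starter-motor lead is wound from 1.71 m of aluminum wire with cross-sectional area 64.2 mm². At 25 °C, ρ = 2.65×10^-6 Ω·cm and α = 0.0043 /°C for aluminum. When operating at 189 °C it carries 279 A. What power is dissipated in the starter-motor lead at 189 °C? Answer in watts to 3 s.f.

93.7 W

ρ = 2.65×10^-6 Ω·cm = 2.65×10^-8 Ω·m
A = 64.2 mm² = 6.420e-05 m²
R₍25₎ = ρL/A = (2.65×10^-8)(1.71)/(6.420e-05) = 7.058×10^-4 Ω
R₍189₎ = R₍25₎(1 + αΔT) = 7.058×10^-4 × (1 + 0.0043×164) = 0.001204 Ω
P = I²R = (279)² × 0.001204 = 93.7 W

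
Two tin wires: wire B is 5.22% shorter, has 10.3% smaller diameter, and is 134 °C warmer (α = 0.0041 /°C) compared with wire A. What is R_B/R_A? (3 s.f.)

1.83

R ∝ ρL/d² with ρ ∝ (1+αΔT), so R_B/R_A = (1 − 5.22/100) × (1 − 10.3/100)⁻² × (1 + 0.0041×134)
= 0.9478 × 1.243 × 1.549 = 1.83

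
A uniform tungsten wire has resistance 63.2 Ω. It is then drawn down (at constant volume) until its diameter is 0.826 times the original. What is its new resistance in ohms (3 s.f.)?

136 Ω

Volume constant ⇒ L' = L/r² with r = 0.826. R' = ρL'/A' = ρ(L/r²)/(πr²d₀²/4) = R/r⁴.
R' = 2.148 × 63.2 = 136 Ω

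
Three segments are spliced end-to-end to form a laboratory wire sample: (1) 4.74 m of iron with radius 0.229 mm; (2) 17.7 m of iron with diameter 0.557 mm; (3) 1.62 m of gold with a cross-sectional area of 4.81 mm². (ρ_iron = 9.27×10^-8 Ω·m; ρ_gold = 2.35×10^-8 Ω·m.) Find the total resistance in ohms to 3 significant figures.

9.41 Ω

Seg 1: A = πr² = π(2.2900e-04 m)² = 1.647e-07 m²
R_1 = (9.27×10^-8)(4.74)/(1.647e-07) = 2.667 Ω
Seg 2: A = π(d/2)² = π(2.7850e-04 m)² = 2.437e-07 m²
R_2 = (9.27×10^-8)(17.7)/(2.437e-07) = 6.734 Ω
Seg 3: A = 4.81 mm² = 4.810e-06 m²
R_3 = (2.35×10^-8)(1.62)/(4.810e-06) = 0.007915 Ω
R_total = R_1 + R_2 + R_3 = 9.41 Ω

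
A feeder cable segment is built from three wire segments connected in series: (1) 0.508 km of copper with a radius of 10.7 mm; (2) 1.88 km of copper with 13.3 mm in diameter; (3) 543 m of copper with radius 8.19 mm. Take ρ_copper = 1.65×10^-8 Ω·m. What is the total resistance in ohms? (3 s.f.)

0.289 Ω

Seg 1: A = πr² = π(1.0700e-02 m)² = 3.597e-04 m²
R_1 = (1.65×10^-8)(508)/(3.597e-04) = 0.0233 Ω
Seg 2: A = π(d/2)² = π(6.6500e-03 m)² = 1.389e-04 m²
R_2 = (1.65×10^-8)(1880)/(1.389e-04) = 0.2233 Ω
Seg 3: A = πr² = π(8.1900e-03 m)² = 2.107e-04 m²
R_3 = (1.65×10^-8)(543)/(2.107e-04) = 0.04252 Ω
R_total = R_1 + R_2 + R_3 = 0.289 Ω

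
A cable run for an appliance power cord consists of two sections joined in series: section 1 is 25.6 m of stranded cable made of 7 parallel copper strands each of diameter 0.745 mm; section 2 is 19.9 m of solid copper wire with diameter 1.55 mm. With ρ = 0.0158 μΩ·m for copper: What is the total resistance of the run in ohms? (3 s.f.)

0.299 Ω

ρ = 0.0158 μΩ·m = 1.58×10^-8 Ω·m
Section 1: A_strand = π(3.7250e-04)² = 4.359e-07 m²; R₁ = ρL/(N·A_s) = (1.58×10^-8)(25.6)/(7×4.359e-07) = 0.1326 Ω
Section 2: A = π(d/2)² = π(7.7500e-04 m)² = 1.887e-06 m²
R₂ = (1.58×10^-8)(19.9)/(1.887e-06) = 0.1666 Ω
R = R₁ + R₂ = 0.299 Ω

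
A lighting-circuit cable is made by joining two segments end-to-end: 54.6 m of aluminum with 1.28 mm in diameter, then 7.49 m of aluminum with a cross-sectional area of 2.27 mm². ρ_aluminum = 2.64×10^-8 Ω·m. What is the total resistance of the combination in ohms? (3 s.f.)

Segment 1: A = π(d/2)² = π(6.4000e-04 m)² = 1.287e-06 m²
R₁ = ρL/A = (2.64×10^-8)(54.6)/(1.287e-06) = 1.12 Ω
Segment 2: A = 2.27 mm² = 2.270e-06 m²
R₂ = (2.64×10^-8)(7.49)/(2.270e-06) = 0.08711 Ω
R = R₁ + R₂ = 1.21 Ω

1.21 Ω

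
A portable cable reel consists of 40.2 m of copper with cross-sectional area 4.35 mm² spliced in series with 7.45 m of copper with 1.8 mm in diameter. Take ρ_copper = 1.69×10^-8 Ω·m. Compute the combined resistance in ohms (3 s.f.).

0.206 Ω

Segment 1: A = 4.35 mm² = 4.350e-06 m²
R₁ = ρL/A = (1.69×10^-8)(40.2)/(4.350e-06) = 0.1562 Ω
Segment 2: A = π(d/2)² = π(9.0000e-04 m)² = 2.545e-06 m²
R₂ = (1.69×10^-8)(7.45)/(2.545e-06) = 0.04948 Ω
R = R₁ + R₂ = 0.206 Ω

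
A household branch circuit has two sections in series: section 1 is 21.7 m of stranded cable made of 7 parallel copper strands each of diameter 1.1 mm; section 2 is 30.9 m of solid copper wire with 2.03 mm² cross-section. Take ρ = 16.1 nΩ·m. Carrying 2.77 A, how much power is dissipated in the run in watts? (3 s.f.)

2.28 W

ρ = 16.1 nΩ·m = 1.61×10^-8 Ω·m
Section 1: A_strand = π(5.5000e-04)² = 9.503e-07 m²; R₁ = ρL/(N·A_s) = (1.61×10^-8)(21.7)/(7×9.503e-07) = 0.05252 Ω
Section 2: A = 2.03 mm² = 2.030e-06 m²
R₂ = (1.61×10^-8)(30.9)/(2.030e-06) = 0.2451 Ω
R = R₁ + R₂ = 0.2976 Ω
P = I²R = (2.77)² × 0.2976 = 2.28 W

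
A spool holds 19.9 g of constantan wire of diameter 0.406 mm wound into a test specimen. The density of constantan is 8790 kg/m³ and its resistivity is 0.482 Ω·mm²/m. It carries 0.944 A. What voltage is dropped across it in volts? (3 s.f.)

61.5 V

ρ = 0.482 Ω·mm²/m = 4.82×10^-7 Ω·m
A = π(d/2)² = π(2.0300e-04 m)² = 1.2946e-07 m²
L = m/(density·A) = 0.0199/(8790×1.2946e-07) = 17.49 m
R = ρL/A = (4.82×10^-7)(17.49)/(1.2946e-07) = 65.11 Ω
V = IR = 0.944 × 65.11 = 61.5 V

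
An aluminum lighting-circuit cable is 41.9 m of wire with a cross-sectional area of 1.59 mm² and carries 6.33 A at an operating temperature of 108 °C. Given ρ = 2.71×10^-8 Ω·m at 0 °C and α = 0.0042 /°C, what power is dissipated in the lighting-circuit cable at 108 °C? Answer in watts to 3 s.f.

A = 1.59 mm² = 1.590e-06 m²
R₍0₎ = ρL/A = (2.71×10^-8)(41.9)/(1.590e-06) = 0.7141 Ω
R₍108₎ = R₍0₎(1 + αΔT) = 0.7141 × (1 + 0.0042×108) = 1.038 Ω
P = I²R = (6.33)² × 1.038 = 41.6 W

41.6 W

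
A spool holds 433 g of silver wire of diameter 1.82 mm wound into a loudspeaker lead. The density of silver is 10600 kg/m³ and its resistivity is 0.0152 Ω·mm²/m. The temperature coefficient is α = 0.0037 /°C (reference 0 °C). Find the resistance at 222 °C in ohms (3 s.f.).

ρ = 0.0152 Ω·mm²/m = 1.52×10^-8 Ω·m
A = π(d/2)² = π(9.1000e-04 m)² = 2.6016e-06 m²
L = m/(density·A) = 0.433/(10600×2.6016e-06) = 15.7 m
R = ρL/A = (1.52×10^-8)(15.7)/(2.6016e-06) = 0.09174 Ω
R(222 °C) = 0.09174 × (1 + 0.0037×222) = 0.167 Ω

0.167 Ω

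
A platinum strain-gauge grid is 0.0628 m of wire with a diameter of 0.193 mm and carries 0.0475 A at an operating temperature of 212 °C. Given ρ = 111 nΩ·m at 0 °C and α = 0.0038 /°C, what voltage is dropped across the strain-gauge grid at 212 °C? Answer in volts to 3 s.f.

0.0204 V

ρ = 111 nΩ·m = 1.11×10^-7 Ω·m
A = π(d/2)² = π(9.6500e-05 m)² = 2.926e-08 m²
R₍0₎ = ρL/A = (1.11×10^-7)(0.0628)/(2.926e-08) = 0.2383 Ω
R₍212₎ = R₍0₎(1 + αΔT) = 0.2383 × (1 + 0.0038×212) = 0.4302 Ω
V = IR = 0.0475 × 0.4302 = 0.0204 V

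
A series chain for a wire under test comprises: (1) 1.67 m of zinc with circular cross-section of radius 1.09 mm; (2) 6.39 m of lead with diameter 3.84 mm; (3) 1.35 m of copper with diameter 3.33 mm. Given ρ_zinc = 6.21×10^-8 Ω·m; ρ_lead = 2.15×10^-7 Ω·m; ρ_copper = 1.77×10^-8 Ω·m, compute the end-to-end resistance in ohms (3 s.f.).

0.149 Ω

Seg 1: A = πr² = π(1.0900e-03 m)² = 3.733e-06 m²
R_1 = (6.21×10^-8)(1.67)/(3.733e-06) = 0.02778 Ω
Seg 2: A = π(d/2)² = π(1.9200e-03 m)² = 1.158e-05 m²
R_2 = (2.15×10^-7)(6.39)/(1.158e-05) = 0.1186 Ω
Seg 3: A = π(d/2)² = π(1.6650e-03 m)² = 8.709e-06 m²
R_3 = (1.77×10^-8)(1.35)/(8.709e-06) = 0.002744 Ω
R_total = R_1 + R_2 + R_3 = 0.149 Ω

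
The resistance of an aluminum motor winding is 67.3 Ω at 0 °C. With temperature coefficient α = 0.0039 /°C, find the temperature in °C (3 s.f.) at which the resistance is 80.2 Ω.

49.1 °C

R = R₀(1 + α(T − T₀)) ⇒ T = T₀ + (R/R₀ − 1)/α
T = 0 + (80.2/67.3 − 1)/0.0039 = 0 + (0.1917)/0.0039 = 49.1 °C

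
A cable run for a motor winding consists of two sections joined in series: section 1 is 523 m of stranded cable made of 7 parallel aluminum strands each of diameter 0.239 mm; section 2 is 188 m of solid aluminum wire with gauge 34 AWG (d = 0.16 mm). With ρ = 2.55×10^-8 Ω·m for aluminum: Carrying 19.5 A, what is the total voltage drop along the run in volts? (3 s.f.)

Section 1: A_strand = π(1.1950e-04)² = 4.486e-08 m²; R₁ = ρL/(N·A_s) = (2.55×10^-8)(523)/(7×4.486e-08) = 42.47 Ω
Section 2: A = π(0.16/2 mm)² = π(8.0000e-05 m)² = 2.011e-08 m²
R₂ = (2.55×10^-8)(188)/(2.011e-08) = 238.4 Ω
R = R₁ + R₂ = 280.9 Ω
V = IR = 19.5 × 280.9 = 5480 V

5480 V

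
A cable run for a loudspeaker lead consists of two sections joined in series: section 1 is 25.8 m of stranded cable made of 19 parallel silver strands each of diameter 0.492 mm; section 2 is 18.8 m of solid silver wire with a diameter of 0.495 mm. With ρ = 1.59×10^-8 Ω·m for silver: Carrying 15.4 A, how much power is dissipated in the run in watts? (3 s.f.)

Section 1: A_strand = π(2.4600e-04)² = 1.901e-07 m²; R₁ = ρL/(N·A_s) = (1.59×10^-8)(25.8)/(19×1.901e-07) = 0.1136 Ω
Section 2: A = π(d/2)² = π(2.4750e-04 m)² = 1.924e-07 m²
R₂ = (1.59×10^-8)(18.8)/(1.924e-07) = 1.553 Ω
R = R₁ + R₂ = 1.667 Ω
P = I²R = (15.4)² × 1.667 = 395 W

395 W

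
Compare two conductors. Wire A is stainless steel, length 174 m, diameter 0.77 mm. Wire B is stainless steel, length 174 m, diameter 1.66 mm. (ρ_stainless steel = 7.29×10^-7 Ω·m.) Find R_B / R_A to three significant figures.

R ∝ ρL/d², so R_B/R_A = (d_A/d_B)²
= (0.77/1.66)² = 0.215

0.215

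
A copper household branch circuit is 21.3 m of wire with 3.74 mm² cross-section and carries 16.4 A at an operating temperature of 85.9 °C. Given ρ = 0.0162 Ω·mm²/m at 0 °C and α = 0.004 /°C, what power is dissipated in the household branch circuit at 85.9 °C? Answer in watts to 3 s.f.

33.3 W

ρ = 0.0162 Ω·mm²/m = 1.62×10^-8 Ω·m
A = 3.74 mm² = 3.740e-06 m²
R₍0₎ = ρL/A = (1.62×10^-8)(21.3)/(3.740e-06) = 0.09226 Ω
R₍85.9₎ = R₍0₎(1 + αΔT) = 0.09226 × (1 + 0.004×85.9) = 0.124 Ω
P = I²R = (16.4)² × 0.124 = 33.3 W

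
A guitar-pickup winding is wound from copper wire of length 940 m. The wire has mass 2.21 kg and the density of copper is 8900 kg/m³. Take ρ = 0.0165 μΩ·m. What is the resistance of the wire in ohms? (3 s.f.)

ρ = 0.0165 μΩ·m = 1.65×10^-8 Ω·m
A = m/(density·L) = 2.21/(8900×940) = 2.6416e-07 m²
R = ρL/A = (1.65×10^-8)(940)/(2.6416e-07) = 58.7 Ω

58.7 Ω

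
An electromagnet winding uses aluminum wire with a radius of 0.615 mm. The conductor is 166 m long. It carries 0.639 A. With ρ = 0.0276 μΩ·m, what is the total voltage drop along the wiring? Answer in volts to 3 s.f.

ρ = 0.0276 μΩ·m = 2.76×10^-8 Ω·m
A = πr² = π(6.1500e-04 m)² = 1.188e-06 m²
R = ρL/A = (2.76×10^-8)(166)/(1.188e-06) = 3.856 Ω
V = IR = 0.639 × 3.856 = 2.46 V

2.46 V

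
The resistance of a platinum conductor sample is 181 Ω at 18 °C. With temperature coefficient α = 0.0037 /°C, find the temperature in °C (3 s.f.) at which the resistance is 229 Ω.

R = R₀(1 + α(T − T₀)) ⇒ T = T₀ + (R/R₀ − 1)/α
T = 18 + (229/181 − 1)/0.0037 = 18 + (0.2652)/0.0037 = 89.7 °C

89.7 °C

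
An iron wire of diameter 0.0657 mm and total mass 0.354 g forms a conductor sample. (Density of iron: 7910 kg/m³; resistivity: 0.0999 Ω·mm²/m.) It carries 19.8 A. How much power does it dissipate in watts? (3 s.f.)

1.53×10^5 W

ρ = 0.0999 Ω·mm²/m = 9.99×10^-8 Ω·m
A = π(d/2)² = π(3.2850e-05 m)² = 3.3902e-09 m²
L = m/(density·A) = 3.540×10^-4/(7910×3.3902e-09) = 13.2 m
R = ρL/A = (9.99×10^-8)(13.2)/(3.3902e-09) = 389 Ω
P = I²R = (19.8)² × 389 = 1.53×10^5 W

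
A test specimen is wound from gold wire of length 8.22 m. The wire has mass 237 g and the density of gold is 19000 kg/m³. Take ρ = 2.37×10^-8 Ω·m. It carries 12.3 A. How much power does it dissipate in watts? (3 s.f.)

A = m/(density·L) = 0.237/(19000×8.22) = 1.5175e-06 m²
R = ρL/A = (2.37×10^-8)(8.22)/(1.5175e-06) = 0.1284 Ω
P = I²R = (12.3)² × 0.1284 = 19.4 W

19.4 W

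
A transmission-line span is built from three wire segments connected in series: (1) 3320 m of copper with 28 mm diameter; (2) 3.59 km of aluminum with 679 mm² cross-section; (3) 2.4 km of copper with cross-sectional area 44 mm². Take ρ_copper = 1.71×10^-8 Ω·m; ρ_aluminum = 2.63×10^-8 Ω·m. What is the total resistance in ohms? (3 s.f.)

1.16 Ω

Seg 1: A = π(d/2)² = π(1.4000e-02 m)² = 6.158e-04 m²
R_1 = (1.71×10^-8)(3320)/(6.158e-04) = 0.0922 Ω
Seg 2: A = 679 mm² = 6.790e-04 m²
R_2 = (2.63×10^-8)(3590)/(6.790e-04) = 0.1391 Ω
Seg 3: A = 44 mm² = 4.400e-05 m²
R_3 = (1.71×10^-8)(2400)/(4.400e-05) = 0.9327 Ω
R_total = R_1 + R_2 + R_3 = 1.16 Ω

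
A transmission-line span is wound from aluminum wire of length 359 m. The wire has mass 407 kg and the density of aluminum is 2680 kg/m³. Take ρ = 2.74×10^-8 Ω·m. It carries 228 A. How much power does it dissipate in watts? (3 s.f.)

1210 W

A = m/(density·L) = 407/(2680×359) = 4.2302e-04 m²
R = ρL/A = (2.74×10^-8)(359)/(4.2302e-04) = 0.02325 Ω
P = I²R = (228)² × 0.02325 = 1210 W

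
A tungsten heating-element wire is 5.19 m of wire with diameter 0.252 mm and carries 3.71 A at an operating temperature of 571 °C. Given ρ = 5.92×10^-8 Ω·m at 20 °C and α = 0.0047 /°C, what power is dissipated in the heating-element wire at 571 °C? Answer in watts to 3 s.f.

304 W

A = π(d/2)² = π(1.2600e-04 m)² = 4.988e-08 m²
R₍20₎ = ρL/A = (5.92×10^-8)(5.19)/(4.988e-08) = 6.16 Ω
R₍571₎ = R₍20₎(1 + αΔT) = 6.16 × (1 + 0.0047×551) = 22.11 Ω
P = I²R = (3.71)² × 22.11 = 304 W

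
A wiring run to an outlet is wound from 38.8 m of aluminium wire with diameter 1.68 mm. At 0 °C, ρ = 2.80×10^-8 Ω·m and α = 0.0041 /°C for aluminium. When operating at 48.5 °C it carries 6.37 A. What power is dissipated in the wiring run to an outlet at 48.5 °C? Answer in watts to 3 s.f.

23.8 W

A = π(d/2)² = π(8.4000e-04 m)² = 2.217e-06 m²
R₍0₎ = ρL/A = (2.80×10^-8)(38.8)/(2.217e-06) = 0.4901 Ω
R₍48.5₎ = R₍0₎(1 + αΔT) = 0.4901 × (1 + 0.0041×48.5) = 0.5876 Ω
P = I²R = (6.37)² × 0.5876 = 23.8 W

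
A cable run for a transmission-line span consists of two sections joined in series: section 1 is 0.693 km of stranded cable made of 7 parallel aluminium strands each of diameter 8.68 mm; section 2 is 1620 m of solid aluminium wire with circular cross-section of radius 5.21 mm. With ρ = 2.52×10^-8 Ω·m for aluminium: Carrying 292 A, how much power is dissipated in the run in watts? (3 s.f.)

Section 1: A_strand = π(4.3400e-03)² = 5.917e-05 m²; R₁ = ρL/(N·A_s) = (2.52×10^-8)(693)/(7×5.917e-05) = 0.04216 Ω
Section 2: A = πr² = π(5.2100e-03 m)² = 8.528e-05 m²
R₂ = (2.52×10^-8)(1620)/(8.528e-05) = 0.4787 Ω
R = R₁ + R₂ = 0.5209 Ω
P = I²R = (292)² × 0.5209 = 44400 W

44400 W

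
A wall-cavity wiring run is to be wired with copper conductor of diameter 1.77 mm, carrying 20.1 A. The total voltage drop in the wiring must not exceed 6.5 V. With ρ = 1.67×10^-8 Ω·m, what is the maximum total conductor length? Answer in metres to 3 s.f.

A = π(d/2)² = π(8.8500e-04 m)² = 2.461e-06 m²
L_max = V_max·A/(1·ρI) = (6.5)(2.461e-06)/(1.67×10^-8×20.1) = 47.6 m

47.6 m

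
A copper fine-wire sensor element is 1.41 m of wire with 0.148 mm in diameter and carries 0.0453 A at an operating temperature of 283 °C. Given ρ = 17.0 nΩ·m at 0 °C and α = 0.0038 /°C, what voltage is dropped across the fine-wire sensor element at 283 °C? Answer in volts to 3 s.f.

0.131 V

ρ = 17.0 nΩ·m = 1.70×10^-8 Ω·m
A = π(d/2)² = π(7.4000e-05 m)² = 1.720e-08 m²
R₍0₎ = ρL/A = (1.70×10^-8)(1.41)/(1.720e-08) = 1.393 Ω
R₍283₎ = R₍0₎(1 + αΔT) = 1.393 × (1 + 0.0038×283) = 2.892 Ω
V = IR = 0.0453 × 2.892 = 0.131 V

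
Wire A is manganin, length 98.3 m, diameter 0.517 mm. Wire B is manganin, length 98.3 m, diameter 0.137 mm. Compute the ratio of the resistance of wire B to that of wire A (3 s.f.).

R ∝ ρL/d², so R_B/R_A = (d_A/d_B)²
= (0.517/0.137)² = 14.2

14.2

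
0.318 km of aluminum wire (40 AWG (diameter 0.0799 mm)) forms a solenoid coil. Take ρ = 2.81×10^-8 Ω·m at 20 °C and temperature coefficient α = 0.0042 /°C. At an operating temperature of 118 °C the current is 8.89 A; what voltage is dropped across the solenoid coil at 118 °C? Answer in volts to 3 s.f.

22400 V

A = π(0.0799/2 mm)² = π(3.9950e-05 m)² = 5.014e-09 m²
R₍20₎ = ρL/A = (2.81×10^-8)(318)/(5.014e-09) = 1782 Ω
R₍118₎ = R₍20₎(1 + αΔT) = 1782 × (1 + 0.0042×98) = 2516 Ω
V = IR = 8.89 × 2516 = 22400 V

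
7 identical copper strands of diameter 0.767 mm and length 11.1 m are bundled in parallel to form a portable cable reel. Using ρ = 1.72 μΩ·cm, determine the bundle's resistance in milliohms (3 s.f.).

59.0 mΩ

ρ = 1.72 μΩ·cm = 1.72×10^-8 Ω·m
A_strand = π(3.8350e-04 m)² = 4.620e-07 m²
R_strand = ρL/A = (1.72×10^-8)(11.1)/(4.620e-07) = 0.4132 Ω
R_total = R_strand/N = 0.4132/7 = 59.0 mΩ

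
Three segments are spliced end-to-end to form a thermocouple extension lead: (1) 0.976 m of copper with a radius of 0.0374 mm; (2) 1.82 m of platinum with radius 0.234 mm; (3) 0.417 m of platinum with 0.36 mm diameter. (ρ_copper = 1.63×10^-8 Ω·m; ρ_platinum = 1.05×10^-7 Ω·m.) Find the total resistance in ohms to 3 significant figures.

5.16 Ω

Seg 1: A = πr² = π(3.7400e-05 m)² = 4.394e-09 m²
R_1 = (1.63×10^-8)(0.976)/(4.394e-09) = 3.62 Ω
Seg 2: A = πr² = π(2.3400e-04 m)² = 1.720e-07 m²
R_2 = (1.05×10^-7)(1.82)/(1.720e-07) = 1.111 Ω
Seg 3: A = π(d/2)² = π(1.8000e-04 m)² = 1.018e-07 m²
R_3 = (1.05×10^-7)(0.417)/(1.018e-07) = 0.4302 Ω
R_total = R_1 + R_2 + R_3 = 5.16 Ω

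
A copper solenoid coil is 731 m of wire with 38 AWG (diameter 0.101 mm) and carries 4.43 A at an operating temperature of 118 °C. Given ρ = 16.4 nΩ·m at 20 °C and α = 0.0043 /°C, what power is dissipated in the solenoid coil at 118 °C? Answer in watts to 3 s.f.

41700 W

ρ = 16.4 nΩ·m = 1.64×10^-8 Ω·m
A = π(0.101/2 mm)² = π(5.0500e-05 m)² = 8.012e-09 m²
R₍20₎ = ρL/A = (1.64×10^-8)(731)/(8.012e-09) = 1496 Ω
R₍118₎ = R₍20₎(1 + αΔT) = 1496 × (1 + 0.0043×98) = 2127 Ω
P = I²R = (4.43)² × 2127 = 41700 W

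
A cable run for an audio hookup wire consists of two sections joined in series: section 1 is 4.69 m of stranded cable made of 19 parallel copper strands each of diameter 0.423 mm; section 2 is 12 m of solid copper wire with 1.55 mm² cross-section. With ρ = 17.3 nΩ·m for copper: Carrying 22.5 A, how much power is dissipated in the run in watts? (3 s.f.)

ρ = 17.3 nΩ·m = 1.73×10^-8 Ω·m
Section 1: A_strand = π(2.1150e-04)² = 1.405e-07 m²; R₁ = ρL/(N·A_s) = (1.73×10^-8)(4.69)/(19×1.405e-07) = 0.03039 Ω
Section 2: A = 1.55 mm² = 1.550e-06 m²
R₂ = (1.73×10^-8)(12)/(1.550e-06) = 0.1339 Ω
R = R₁ + R₂ = 0.1643 Ω
P = I²R = (22.5)² × 0.1643 = 83.2 W

83.2 W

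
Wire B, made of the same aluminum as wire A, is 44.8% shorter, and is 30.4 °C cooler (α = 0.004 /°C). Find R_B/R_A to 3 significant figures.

R ∝ ρL/d² with ρ ∝ (1+αΔT), so R_B/R_A = (1 − 44.8/100) × (1 − 0.004×30.4)
= 0.552 × 0.8784 = 0.485

0.485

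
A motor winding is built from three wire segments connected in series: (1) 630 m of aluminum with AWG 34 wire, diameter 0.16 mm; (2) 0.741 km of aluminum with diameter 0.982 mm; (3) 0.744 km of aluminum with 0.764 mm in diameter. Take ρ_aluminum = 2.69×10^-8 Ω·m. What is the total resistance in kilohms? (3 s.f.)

0.913 kΩ

Seg 1: A = π(0.16/2 mm)² = π(8.0000e-05 m)² = 2.011e-08 m²
R_1 = (2.69×10^-8)(630)/(2.011e-08) = 842.9 Ω
Seg 2: A = π(d/2)² = π(4.9100e-04 m)² = 7.574e-07 m²
R_2 = (2.69×10^-8)(741)/(7.574e-07) = 26.32 Ω
Seg 3: A = π(d/2)² = π(3.8200e-04 m)² = 4.584e-07 m²
R_3 = (2.69×10^-8)(744)/(4.584e-07) = 43.66 Ω
R_total = R_1 + R_2 + R_3 = 0.913 kΩ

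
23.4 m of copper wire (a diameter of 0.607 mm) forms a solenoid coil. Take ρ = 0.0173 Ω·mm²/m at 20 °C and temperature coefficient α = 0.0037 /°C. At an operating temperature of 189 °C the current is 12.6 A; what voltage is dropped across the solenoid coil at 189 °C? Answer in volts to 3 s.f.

ρ = 0.0173 Ω·mm²/m = 1.73×10^-8 Ω·m
A = π(d/2)² = π(3.0350e-04 m)² = 2.894e-07 m²
R₍20₎ = ρL/A = (1.73×10^-8)(23.4)/(2.894e-07) = 1.399 Ω
R₍189₎ = R₍20₎(1 + αΔT) = 1.399 × (1 + 0.0037×169) = 2.274 Ω
V = IR = 12.6 × 2.274 = 28.6 V

28.6 V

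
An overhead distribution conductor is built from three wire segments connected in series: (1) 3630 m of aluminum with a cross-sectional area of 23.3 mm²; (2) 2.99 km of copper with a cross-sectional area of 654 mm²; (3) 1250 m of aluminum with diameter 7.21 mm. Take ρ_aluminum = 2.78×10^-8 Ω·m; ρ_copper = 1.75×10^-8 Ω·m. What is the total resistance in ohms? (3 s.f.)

Seg 1: A = 23.3 mm² = 2.330e-05 m²
R_1 = (2.78×10^-8)(3630)/(2.330e-05) = 4.331 Ω
Seg 2: A = 654 mm² = 6.540e-04 m²
R_2 = (1.75×10^-8)(2990)/(6.540e-04) = 0.08001 Ω
Seg 3: A = π(d/2)² = π(3.6050e-03 m)² = 4.083e-05 m²
R_3 = (2.78×10^-8)(1250)/(4.083e-05) = 0.8511 Ω
R_total = R_1 + R_2 + R_3 = 5.26 Ω

5.26 Ω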